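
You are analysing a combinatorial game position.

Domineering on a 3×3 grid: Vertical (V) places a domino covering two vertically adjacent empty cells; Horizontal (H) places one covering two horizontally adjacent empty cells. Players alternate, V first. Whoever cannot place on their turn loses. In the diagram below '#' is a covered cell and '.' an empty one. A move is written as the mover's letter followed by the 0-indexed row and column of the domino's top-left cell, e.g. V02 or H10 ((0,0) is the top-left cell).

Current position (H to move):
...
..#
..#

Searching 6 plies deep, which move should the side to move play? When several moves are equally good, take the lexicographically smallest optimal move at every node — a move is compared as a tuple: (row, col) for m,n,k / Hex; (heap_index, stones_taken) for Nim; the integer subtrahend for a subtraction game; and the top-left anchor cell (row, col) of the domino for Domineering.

H's best at [.../..#/..#]: H10

[.../..#/..#] H move#1: H00:-1/##./..#/..#, H01:-1/.##/..#/..#, H10:+1/.../###/..#*, H20:-1/.../..#/###
[.../###/..#] end (terminal -1, V#2); searched .../..#/..# to 6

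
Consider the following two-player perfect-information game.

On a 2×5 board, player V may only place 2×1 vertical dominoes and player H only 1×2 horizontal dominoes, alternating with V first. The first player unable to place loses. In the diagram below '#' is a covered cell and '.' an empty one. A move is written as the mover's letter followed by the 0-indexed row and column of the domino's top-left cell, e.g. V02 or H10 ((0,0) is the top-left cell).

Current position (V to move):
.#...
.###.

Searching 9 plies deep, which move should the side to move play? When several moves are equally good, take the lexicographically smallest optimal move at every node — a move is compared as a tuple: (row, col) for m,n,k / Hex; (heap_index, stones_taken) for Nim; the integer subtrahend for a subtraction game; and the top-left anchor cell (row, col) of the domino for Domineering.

[.#.../.###.] V move#1: V00:-1/##.../####., V04:+1/.#..#/.####*
[.#..#/.####] H move#2: H02:-1/.####/.####*
[.####/.####] V move#3: V00:+1/#####/#####*
[#####/#####] end (terminal -1, H#4); searched .#.../.###. to 9

V's best at [.#.../.###.]: V04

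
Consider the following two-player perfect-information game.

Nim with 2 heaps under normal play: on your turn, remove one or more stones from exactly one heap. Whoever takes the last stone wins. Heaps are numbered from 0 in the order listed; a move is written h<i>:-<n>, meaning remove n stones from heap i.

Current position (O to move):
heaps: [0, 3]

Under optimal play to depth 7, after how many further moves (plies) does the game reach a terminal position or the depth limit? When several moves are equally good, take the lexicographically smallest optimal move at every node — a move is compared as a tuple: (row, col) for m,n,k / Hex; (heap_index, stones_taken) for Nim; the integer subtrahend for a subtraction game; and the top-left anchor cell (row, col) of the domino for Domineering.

p1 O@[(0,3)]: h1:-1[(0,2)]-1 h1:-2[(0,1)]-1 h1:-3[(0,0)]+1*
p2 X@[(0,0)] terminal -1; root [(0,3)] d7

PV length from [(0,3)]: 1 ply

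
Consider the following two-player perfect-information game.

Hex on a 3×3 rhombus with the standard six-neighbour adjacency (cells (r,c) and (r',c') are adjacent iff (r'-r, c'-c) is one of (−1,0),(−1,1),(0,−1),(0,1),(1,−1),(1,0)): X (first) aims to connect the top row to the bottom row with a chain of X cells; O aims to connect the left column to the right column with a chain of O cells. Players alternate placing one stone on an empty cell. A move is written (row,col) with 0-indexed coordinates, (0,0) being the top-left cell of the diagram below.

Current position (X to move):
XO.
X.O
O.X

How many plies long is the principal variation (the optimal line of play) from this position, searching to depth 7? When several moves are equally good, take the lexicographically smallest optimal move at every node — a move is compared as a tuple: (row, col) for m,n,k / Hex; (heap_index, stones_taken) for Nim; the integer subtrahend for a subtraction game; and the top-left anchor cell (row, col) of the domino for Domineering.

[XO./X.O/O.X] X move#1: (0,2):-1/XOX/X.O/O.X*, (1,1):-1/XO./XXO/O.X, (2,1):-1/XO./X.O/OXX
[XOX/X.O/O.X] O move#2: (1,1):+1/XOX/XOO/O.X*, (2,1):+1/XOX/X.O/OOX
[XOX/XOO/O.X] end (terminal -1, X#3); searched XO./X.O/O.X to 7

PV length from [XO./X.O/O.X]: 2 plies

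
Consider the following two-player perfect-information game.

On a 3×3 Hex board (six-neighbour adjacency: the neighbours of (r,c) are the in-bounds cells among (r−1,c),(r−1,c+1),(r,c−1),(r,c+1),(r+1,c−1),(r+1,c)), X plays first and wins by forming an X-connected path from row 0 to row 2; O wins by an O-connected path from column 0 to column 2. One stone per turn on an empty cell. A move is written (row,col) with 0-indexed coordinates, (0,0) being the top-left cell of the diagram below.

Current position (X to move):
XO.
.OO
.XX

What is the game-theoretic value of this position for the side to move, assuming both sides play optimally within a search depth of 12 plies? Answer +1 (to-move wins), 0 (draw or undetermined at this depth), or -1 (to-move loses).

value(XO./.OO/.XX, X) = -1

[XO./.OO/.XX] X move#1: (0,2):-1/XOX/.OO/.XX*, (1,0):-1/XO./XOO/.XX, (2,0):-1/XO./.OO/XXX
[XOX/.OO/.XX] O move#2: (1,0):+1/XOX/OOO/.XX*, (2,0):+1/XOX/.OO/OXX
[XOX/OOO/.XX] end (terminal -1, X#3); searched XO./.OO/.XX to 12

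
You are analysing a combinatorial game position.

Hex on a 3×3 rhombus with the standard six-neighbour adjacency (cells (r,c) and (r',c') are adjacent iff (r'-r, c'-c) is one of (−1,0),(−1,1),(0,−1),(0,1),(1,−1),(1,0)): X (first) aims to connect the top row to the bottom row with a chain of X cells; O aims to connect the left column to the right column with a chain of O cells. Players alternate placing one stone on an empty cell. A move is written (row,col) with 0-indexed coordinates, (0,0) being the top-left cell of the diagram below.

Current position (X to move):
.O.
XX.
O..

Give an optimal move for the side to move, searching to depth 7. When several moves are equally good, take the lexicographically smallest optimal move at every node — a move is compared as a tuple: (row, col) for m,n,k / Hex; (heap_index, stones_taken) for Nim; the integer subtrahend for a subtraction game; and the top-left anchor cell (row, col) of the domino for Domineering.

X's best at [.O./XX./O..]: (1,2)

[.O./XX./O..] X move#1: (0,0):-1/XO./XX./O.., (0,2):-1/.OX/XX./O.., (1,2):+1/.O./XXX/O..*, (2,1):+1/.O./XX./OX., (2,2):+1/.O./XX./O.X
[.O./XXX/O..] O move#2: (0,0):-1/OO./XXX/O..*, (0,2):-1/.OO/XXX/O.., (2,1):-1/.O./XXX/OO., (2,2):-1/.O./XXX/O.O
[OO./XXX/O..] X move#3: (0,2):+1/OOX/XXX/O..*, (2,1):-1/OO./XXX/OX., (2,2):-1/OO./XXX/O.X
[OOX/XXX/O..] O move#4: (2,1):-1/OOX/XXX/OO.*, (2,2):-1/OOX/XXX/O.O
[OOX/XXX/OO.] X move#5: (2,2):+1/OOX/XXX/OOX*
[OOX/XXX/OOX] end (terminal -1, O#6); searched .O./XX./O.. to 7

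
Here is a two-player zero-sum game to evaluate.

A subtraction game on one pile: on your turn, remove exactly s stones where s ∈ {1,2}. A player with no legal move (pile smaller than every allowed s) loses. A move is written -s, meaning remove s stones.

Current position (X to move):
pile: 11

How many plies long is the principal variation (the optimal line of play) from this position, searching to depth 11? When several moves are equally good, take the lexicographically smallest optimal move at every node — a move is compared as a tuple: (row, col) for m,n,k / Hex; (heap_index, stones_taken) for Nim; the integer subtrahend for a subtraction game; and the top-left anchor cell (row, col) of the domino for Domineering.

PV length from [11]: 7 plies

[11] X move#1: -1:-1/10, -2:+1/9*
[9] O move#2: -1:-1/8*, -2:-1/7
[8] X move#3: -1:-1/7, -2:+1/6*
[6] O move#4: -1:-1/5*, -2:-1/4
[5] X move#5: -1:-1/4, -2:+1/3*
[3] O move#6: -1:-1/2*, -2:-1/1
[2] X move#7: -1:-1/1, -2:+1/0*
[0] end (terminal -1, O#8); searched 11 to 11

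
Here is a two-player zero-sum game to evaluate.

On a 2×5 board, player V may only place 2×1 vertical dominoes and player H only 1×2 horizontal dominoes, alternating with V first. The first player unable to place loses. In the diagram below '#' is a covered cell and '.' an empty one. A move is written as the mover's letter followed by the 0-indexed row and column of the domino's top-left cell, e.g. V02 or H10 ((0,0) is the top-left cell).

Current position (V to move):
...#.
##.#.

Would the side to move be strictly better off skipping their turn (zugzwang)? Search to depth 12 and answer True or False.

zugzwang(...#./##.#., V) = False

[...#./##.#.] V move#1: V02:+1/..##./####.*, V04:-1/...##/##.##
[..##./####.] H move#2: H00:-1/####./####.*
[####./####.] V move#3: V04:+1/#####/#####*
[#####/#####] end (terminal -1, H#4); searched ...#./##.#. to 12
pass branch (H moves first from the same position):
  | [...#./##.#.] H move#1: H00:-1/##.#./##.#.*, H01:-1/.###./##.#.
  | [##.#./##.#.] V move#2: V02:+1/####./####.*, V04:+1/##.##/##.##
  | [####./####.] end (terminal -1, H#3); searched ...#./##.#. to 12
V moving scores +1; V passing scores +1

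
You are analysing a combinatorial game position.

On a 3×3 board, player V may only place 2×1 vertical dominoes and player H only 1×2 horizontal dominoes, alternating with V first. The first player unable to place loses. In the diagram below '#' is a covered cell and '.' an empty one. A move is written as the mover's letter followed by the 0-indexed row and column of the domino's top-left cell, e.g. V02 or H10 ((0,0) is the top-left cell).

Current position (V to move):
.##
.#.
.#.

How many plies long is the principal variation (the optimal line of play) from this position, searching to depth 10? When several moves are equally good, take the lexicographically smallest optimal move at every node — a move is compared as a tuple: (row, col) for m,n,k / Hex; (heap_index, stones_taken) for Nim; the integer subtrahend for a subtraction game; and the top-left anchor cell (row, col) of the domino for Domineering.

[.##/.#./.#.] V move#1: V00:+1/###/##./.#.*, V10:+1/.##/##./##., V12:+1/.##/.##/.##
[###/##./.#.] end (terminal -1, H#2); searched .##/.#./.#. to 10

PV length from [.##/.#./.#.]: 1 ply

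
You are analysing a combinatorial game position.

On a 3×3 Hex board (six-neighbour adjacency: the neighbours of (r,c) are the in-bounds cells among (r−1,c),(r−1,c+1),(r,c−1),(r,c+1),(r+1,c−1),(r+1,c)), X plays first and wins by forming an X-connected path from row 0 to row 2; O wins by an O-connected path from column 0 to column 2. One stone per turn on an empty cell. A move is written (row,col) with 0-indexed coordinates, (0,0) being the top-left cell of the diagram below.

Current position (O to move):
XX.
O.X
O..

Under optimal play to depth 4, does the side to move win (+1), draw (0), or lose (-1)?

p1 O@[XX./O.X/O..]: (0,2)[XXO/O.X/O..]-1* (1,1)[XX./OOX/O..]-1 (2,1)[XX./O.X/OO.]-1 (2,2)[XX./O.X/O.O]-1
p2 X@[XXO/O.X/O..]: (1,1)[XXO/OXX/O..]+1* (2,1)[XXO/O.X/OX.]-1 (2,2)[XXO/O.X/O.X]-1
p3 O@[XXO/OXX/O..]: (2,1)[XXO/OXX/OO.]-1* (2,2)[XXO/OXX/O.O]-1
p4 X@[XXO/OXX/OO.]: (2,2)[XXO/OXX/OOX]+1*
p5 O@[XXO/OXX/OOX] terminal -1; root [XX./O.X/O..] d4

value(XX./O.X/O.., O) = -1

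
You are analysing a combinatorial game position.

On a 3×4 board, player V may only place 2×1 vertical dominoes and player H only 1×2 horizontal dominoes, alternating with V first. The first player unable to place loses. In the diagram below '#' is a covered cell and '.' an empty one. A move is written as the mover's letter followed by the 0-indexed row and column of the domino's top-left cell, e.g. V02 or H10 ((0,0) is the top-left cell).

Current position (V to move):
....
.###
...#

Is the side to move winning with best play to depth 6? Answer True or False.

[..../.###/...#] V move#1: V00:-1/#.../####/...#*, V10:-1/..../####/#..#
[#.../####/...#] H move#2: H01:+1/###./####/...#*, H02:+1/#.##/####/...#, H20:+1/#.../####/##.#, H21:+1/#.../####/.###
[###./####/...#] end (terminal -1, V#3); searched ..../.###/...# to 6

V winning at [..../.###/...#]: False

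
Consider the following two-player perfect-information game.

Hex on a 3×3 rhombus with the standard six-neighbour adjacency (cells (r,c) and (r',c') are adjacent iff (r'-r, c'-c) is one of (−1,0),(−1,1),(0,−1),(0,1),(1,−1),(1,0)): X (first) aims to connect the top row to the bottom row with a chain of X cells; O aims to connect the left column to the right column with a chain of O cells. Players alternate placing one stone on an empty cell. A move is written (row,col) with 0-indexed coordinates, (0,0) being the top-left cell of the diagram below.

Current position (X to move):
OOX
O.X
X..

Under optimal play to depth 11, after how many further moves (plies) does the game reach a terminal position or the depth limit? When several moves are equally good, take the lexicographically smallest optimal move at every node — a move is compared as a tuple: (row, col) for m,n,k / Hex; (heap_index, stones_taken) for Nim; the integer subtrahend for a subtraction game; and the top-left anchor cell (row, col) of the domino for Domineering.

ply 1, X at OOX/O.X/X.. | (1,1)=+1→OOX/OXX/X..*; (2,1)=+1→OOX/O.X/XX.; (2,2)=+1→OOX/O.X/X.X
ply 2: OOX/OXX/X.. is terminal -1 (O); from OOX/O.X/X.. depth 11

PV length from [OOX/O.X/X..]: 1 ply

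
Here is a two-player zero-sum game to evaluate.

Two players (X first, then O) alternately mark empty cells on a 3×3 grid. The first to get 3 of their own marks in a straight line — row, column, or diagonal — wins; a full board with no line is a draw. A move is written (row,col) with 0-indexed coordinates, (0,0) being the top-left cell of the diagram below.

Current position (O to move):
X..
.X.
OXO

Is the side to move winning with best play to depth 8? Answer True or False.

O winning at [X../.X./OXO]: False

p1 O@[X../.X./OXO]: (0,1)[XO./.X./OXO]+0* (0,2)[X.O/.X./OXO]-1 (1,0)[X../OX./OXO]-1 (1,2)[X../.XO/OXO]-1
p2 X@[XO./.X./OXO]: (0,2)[XOX/.X./OXO]+0* (1,0)[XO./XX./OXO]+0 (1,2)[XO./.XX/OXO]+0
p3 O@[XOX/.X./OXO]: (1,0)[XOX/OX./OXO]+0* (1,2)[XOX/.XO/OXO]+0
p4 X@[XOX/OX./OXO]: (1,2)[XOX/OXX/OXO]+0*
p5 O@[XOX/OXX/OXO] terminal +0; root [X../.X./OXO] d8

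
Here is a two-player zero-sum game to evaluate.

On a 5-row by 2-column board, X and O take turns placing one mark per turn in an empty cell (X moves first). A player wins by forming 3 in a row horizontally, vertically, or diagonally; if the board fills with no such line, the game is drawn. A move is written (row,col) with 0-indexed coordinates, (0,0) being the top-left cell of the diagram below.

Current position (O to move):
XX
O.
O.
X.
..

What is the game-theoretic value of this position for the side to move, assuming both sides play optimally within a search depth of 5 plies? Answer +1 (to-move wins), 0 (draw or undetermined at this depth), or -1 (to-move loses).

value(XX/O./O./X./.., O) = 0

p1 O@[XX/O./O./X./..]: (1,1)[XX/OO/O./X./..]+0* (2,1)[XX/O./OO/X./..]+0 (3,1)[XX/O./O./XO/..]+0 (4,0)[XX/O./O./X./O.]+0 (4,1)[XX/O./O./X./.O]+0
p2 X@[XX/OO/O./X./..]: (2,1)[XX/OO/OX/X./..]+0* (3,1)[XX/OO/O./XX/..]+0 (4,0)[XX/OO/O./X./X.]+0 (4,1)[XX/OO/O./X./.X]+0
p3 O@[XX/OO/OX/X./..]: (3,1)[XX/OO/OX/XO/..]+0* (4,0)[XX/OO/OX/X./O.]+0 (4,1)[XX/OO/OX/X./.O]+0
p4 X@[XX/OO/OX/XO/..]: (4,0)[XX/OO/OX/XO/X.]+0* (4,1)[XX/OO/OX/XO/.X]+0
p5 O@[XX/OO/OX/XO/X.]: (4,1)[XX/OO/OX/XO/XO]+0*
p6 X@[XX/OO/OX/XO/XO] terminal +0; root [XX/O./O./X./..] d5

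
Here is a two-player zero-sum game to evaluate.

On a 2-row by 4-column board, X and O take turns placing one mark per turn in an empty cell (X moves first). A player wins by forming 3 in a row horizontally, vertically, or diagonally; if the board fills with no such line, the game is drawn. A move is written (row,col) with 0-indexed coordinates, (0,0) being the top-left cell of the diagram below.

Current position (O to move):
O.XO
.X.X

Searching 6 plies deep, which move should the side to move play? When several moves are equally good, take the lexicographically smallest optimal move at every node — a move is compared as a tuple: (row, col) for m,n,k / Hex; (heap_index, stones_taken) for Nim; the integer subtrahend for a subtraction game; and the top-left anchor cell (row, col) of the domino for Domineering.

O's best at [O.XO/.X.X]: (1,2)

p1 O@[O.XO/.X.X]: (0,1)[OOXO/.X.X]-1 (1,0)[O.XO/OX.X]-1 (1,2)[O.XO/.XOX]+0*
p2 X@[O.XO/.XOX]: (0,1)[OXXO/.XOX]+0* (1,0)[O.XO/XXOX]+0
p3 O@[OXXO/.XOX]: (1,0)[OXXO/OXOX]+0*
p4 X@[OXXO/OXOX] terminal +0; root [O.XO/.X.X] d6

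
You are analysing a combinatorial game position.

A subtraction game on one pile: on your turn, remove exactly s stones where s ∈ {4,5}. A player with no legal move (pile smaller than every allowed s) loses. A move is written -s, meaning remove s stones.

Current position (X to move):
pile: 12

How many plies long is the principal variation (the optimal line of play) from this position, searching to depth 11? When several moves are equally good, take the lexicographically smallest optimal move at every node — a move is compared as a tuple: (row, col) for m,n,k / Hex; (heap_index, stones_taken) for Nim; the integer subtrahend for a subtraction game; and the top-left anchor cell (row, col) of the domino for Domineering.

PV length from [12]: 2 plies

p1 X@[12]: -4[8]-1* -5[7]-1
p2 O@[8]: -4[4]-1 -5[3]+1*
p3 X@[3] terminal -1; root [12] d11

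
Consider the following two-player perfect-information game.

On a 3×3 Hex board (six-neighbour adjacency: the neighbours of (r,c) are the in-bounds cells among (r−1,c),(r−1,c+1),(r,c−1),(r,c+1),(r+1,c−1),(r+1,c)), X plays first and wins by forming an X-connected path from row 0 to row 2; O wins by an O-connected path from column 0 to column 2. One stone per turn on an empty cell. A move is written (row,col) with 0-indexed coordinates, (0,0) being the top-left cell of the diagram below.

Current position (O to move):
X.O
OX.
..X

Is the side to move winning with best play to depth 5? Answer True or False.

p1 O@[X.O/OX./..X]: (0,1)[XOO/OX./..X]+1* (1,2)[X.O/OXO/..X]-1 (2,0)[X.O/OX./O.X]-1 (2,1)[X.O/OX./.OX]-1
p2 X@[XOO/OX./..X] terminal -1; root [X.O/OX./..X] d5

O winning at [X.O/OX./..X]: True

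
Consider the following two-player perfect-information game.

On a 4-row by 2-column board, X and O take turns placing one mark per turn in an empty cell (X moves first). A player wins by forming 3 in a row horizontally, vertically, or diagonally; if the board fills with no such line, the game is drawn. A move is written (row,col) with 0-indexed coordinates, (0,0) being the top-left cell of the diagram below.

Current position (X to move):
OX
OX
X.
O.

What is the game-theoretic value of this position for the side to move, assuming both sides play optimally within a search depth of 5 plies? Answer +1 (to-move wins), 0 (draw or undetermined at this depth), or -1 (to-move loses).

[OX/OX/X./O.] X move#1: (2,1):+1/OX/OX/XX/O.*, (3,1):+0/OX/OX/X./OX
[OX/OX/XX/O.] end (terminal -1, O#2); searched OX/OX/X./O. to 5

value(OX/OX/X./O., X) = +1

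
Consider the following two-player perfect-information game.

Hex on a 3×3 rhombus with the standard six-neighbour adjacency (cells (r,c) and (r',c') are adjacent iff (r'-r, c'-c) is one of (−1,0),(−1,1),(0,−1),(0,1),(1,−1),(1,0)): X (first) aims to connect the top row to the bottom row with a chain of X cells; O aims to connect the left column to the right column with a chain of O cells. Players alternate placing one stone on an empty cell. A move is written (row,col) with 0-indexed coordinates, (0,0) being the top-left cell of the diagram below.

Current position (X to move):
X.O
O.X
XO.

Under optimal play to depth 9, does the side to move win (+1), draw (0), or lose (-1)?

value(X.O/O.X/XO., X) = -1

[X.O/O.X/XO.] X move#1: (0,1):-1/XXO/O.X/XO.*, (1,1):-1/X.O/OXX/XO., (2,2):-1/X.O/O.X/XOX
[XXO/O.X/XO.] O move#2: (1,1):+1/XXO/OOX/XO.*, (2,2):-1/XXO/O.X/XOO
[XXO/OOX/XO.] end (terminal -1, X#3); searched X.O/O.X/XO. to 9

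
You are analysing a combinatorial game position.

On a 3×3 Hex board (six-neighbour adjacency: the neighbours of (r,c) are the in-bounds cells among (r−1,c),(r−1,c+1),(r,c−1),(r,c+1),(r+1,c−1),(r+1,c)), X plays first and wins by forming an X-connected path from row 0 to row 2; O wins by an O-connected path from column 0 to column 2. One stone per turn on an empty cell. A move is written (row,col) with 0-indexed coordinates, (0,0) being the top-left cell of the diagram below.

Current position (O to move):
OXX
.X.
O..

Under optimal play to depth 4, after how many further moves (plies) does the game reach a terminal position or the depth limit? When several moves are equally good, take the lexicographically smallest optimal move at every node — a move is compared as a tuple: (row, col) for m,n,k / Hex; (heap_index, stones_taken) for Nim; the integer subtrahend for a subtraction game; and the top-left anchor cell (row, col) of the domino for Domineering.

PV length from [OXX/.X./O..]: 3 plies

[OXX/.X./O..] O move#1: (1,0):-1/OXX/OX./O.., (1,2):-1/OXX/.XO/O.., (2,1):+1/OXX/.X./OO.*, (2,2):-1/OXX/.X./O.O
[OXX/.X./OO.] X move#2: (1,0):-1/OXX/XX./OO.*, (1,2):-1/OXX/.XX/OO., (2,2):-1/OXX/.X./OOX
[OXX/XX./OO.] O move#3: (1,2):+1/OXX/XXO/OO.*, (2,2):+1/OXX/XX./OOO
[OXX/XXO/OO.] end (terminal -1, X#4); searched OXX/.X./O.. to 4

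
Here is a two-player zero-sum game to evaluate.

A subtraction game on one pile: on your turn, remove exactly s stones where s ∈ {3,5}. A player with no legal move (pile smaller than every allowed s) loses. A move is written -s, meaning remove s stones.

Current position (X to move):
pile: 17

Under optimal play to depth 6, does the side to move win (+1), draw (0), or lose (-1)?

[17] X move#1: -3:-1/14*, -5:-1/12
[14] O move#2: -3:-1/11, -5:+1/9*
[9] X move#3: -3:-1/6*, -5:-1/4
[6] O move#4: -3:-1/3, -5:+1/1*
[1] end (terminal -1, X#5); searched 17 to 6

value(17, X) = -1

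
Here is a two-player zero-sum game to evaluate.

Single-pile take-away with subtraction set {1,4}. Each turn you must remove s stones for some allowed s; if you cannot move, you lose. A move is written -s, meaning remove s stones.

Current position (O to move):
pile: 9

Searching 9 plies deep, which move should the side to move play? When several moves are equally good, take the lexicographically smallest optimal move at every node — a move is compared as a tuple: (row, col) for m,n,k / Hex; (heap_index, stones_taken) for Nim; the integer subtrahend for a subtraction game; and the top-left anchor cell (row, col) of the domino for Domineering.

O's best at [9]: -4

[9] O move#1: -1:-1/8, -4:+1/5*
[5] X move#2: -1:-1/4*, -4:-1/1
[4] O move#3: -1:-1/3, -4:+1/0*
[0] end (terminal -1, X#4); searched 9 to 9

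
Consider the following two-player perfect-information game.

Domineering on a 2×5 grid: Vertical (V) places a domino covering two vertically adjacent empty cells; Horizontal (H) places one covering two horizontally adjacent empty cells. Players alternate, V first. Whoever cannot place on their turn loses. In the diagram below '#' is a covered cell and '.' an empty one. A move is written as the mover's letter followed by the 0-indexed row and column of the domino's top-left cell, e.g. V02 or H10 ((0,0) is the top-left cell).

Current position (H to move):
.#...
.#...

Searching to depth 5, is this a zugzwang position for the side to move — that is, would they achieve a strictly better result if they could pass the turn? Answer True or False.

ply 1, H at .#.../.#... | H02=-1→.###./.#...*; H03=-1→.#.##/.#...; H12=-1→.#.../.###.; H13=-1→.#.../.#.##
ply 2, V at .###./.#... | V00=-1→####./##...; V04=+1→.####/.#..#*
ply 3, H at .####/.#..# | H12=-1→.####/.####*
ply 4, V at .####/.#### | V00=+1→#####/#####*
ply 5: #####/##### is terminal -1 (H); from .#.../.#... depth 5
if H skipped the turn, V would face:
~ ply 1, V at .#.../.#... | V00=-1→##.../##...; V02=-1→.##../.##..; V03=+1→.#.#./.#.#.*; V04=-1→.#..#/.#..#
~ ply 2: .#.#./.#.#. is terminal -1 (H); from .#.../.#... depth 5
compare (H): move=-1 vs pass=-1

zugzwang(.#.../.#..., H) = False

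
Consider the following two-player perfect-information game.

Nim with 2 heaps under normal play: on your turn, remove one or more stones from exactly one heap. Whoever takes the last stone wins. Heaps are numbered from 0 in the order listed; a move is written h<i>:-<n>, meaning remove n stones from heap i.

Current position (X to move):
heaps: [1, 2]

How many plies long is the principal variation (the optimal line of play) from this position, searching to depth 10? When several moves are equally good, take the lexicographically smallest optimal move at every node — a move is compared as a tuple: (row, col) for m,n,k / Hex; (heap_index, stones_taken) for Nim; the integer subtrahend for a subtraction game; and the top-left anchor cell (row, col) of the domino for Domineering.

[(1,2)] X move#1: h0:-1:-1/(0,2), h1:-1:+1/(1,1)*, h1:-2:-1/(1,0)
[(1,1)] O move#2: h0:-1:-1/(0,1)*, h1:-1:-1/(1,0)
[(0,1)] X move#3: h1:-1:+1/(0,0)*
[(0,0)] end (terminal -1, O#4); searched (1,2) to 10

PV length from [(1,2)]: 3 plies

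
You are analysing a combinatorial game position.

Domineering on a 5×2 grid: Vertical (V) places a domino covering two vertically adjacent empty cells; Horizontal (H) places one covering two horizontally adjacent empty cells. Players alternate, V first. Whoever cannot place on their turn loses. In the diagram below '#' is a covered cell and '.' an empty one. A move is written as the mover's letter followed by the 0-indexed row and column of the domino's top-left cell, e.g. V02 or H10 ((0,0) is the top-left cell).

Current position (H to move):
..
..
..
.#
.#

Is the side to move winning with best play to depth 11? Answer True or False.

[../../../.#/.#] H move#1: H00:-1/##/../../.#/.#, H10:+1/../##/../.#/.#*, H20:-1/../../##/.#/.#
[../##/../.#/.#] V move#2: V20:-1/../##/#./##/.#*, V30:-1/../##/../##/##
[../##/#./##/.#] H move#3: H00:+1/##/##/#./##/.#*
[##/##/#./##/.#] end (terminal -1, V#4); searched ../../../.#/.# to 11

H winning at [../../../.#/.#]: True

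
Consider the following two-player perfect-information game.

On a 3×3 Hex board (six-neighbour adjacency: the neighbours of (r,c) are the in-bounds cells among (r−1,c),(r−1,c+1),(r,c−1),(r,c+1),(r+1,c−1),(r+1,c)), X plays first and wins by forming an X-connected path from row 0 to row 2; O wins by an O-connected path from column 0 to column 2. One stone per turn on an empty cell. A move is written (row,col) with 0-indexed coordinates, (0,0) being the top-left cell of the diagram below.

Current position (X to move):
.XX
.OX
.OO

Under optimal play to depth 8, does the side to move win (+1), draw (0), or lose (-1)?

value(.XX/.OX/.OO, X) = -1

[.XX/.OX/.OO] X move#1: (0,0):-1/XXX/.OX/.OO*, (1,0):-1/.XX/XOX/.OO, (2,0):-1/.XX/.OX/XOO
[XXX/.OX/.OO] O move#2: (1,0):+1/XXX/OOX/.OO*, (2,0):+1/XXX/.OX/OOO
[XXX/OOX/.OO] end (terminal -1, X#3); searched .XX/.OX/.OO to 8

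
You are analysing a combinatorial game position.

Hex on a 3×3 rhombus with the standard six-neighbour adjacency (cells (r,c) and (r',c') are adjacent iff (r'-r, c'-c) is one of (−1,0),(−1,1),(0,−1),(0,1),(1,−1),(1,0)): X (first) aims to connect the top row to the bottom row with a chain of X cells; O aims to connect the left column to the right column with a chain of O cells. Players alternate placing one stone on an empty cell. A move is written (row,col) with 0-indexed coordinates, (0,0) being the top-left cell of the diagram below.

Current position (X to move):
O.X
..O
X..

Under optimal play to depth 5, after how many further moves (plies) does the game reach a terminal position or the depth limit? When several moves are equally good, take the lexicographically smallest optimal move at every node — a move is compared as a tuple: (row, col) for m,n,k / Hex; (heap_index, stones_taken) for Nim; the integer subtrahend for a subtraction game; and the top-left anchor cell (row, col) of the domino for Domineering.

ply 1, X at O.X/..O/X.. | (0,1)=+1→OXX/..O/X..*; (1,0)=+1→O.X/X.O/X..; (1,1)=+1→O.X/.XO/X..; (2,1)=-1→O.X/..O/XX.; (2,2)=-1→O.X/..O/X.X
ply 2, O at OXX/..O/X.. | (1,0)=-1→OXX/O.O/X..*; (1,1)=-1→OXX/.OO/X..; (2,1)=-1→OXX/..O/XO.; (2,2)=-1→OXX/..O/X.O
ply 3, X at OXX/O.O/X.. | (1,1)=+1→OXX/OXO/X..*; (2,1)=-1→OXX/O.O/XX.; (2,2)=-1→OXX/O.O/X.X
ply 4: OXX/OXO/X.. is terminal -1 (O); from O.X/..O/X.. depth 5

PV length from [O.X/..O/X..]: 3 plies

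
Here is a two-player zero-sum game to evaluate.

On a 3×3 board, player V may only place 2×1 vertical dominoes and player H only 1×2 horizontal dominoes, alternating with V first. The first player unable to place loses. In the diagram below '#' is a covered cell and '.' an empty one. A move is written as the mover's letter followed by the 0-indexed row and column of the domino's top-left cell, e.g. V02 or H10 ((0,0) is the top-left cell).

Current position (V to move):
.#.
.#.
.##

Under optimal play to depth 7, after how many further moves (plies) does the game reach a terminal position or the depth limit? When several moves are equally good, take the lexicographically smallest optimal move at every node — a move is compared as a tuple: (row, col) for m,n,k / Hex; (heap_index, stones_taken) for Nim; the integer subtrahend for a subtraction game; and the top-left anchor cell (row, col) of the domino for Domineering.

PV length from [.#./.#./.##]: 1 ply

ply 1, V at .#./.#./.## | V00=+1→##./##./.##*; V02=+1→.##/.##/.##; V10=+1→.#./##./###
ply 2: ##./##./.## is terminal -1 (H); from .#./.#./.## depth 7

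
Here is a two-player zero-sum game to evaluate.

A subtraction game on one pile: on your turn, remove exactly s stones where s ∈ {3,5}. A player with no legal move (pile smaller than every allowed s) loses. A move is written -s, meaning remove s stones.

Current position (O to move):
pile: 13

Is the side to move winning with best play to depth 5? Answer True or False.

O winning at [13]: True

p1 O@[13]: -3[10]+1* -5[8]+1
p2 X@[10]: -3[7]-1* -5[5]-1
p3 O@[7]: -3[4]-1 -5[2]+1*
p4 X@[2] terminal -1; root [13] d5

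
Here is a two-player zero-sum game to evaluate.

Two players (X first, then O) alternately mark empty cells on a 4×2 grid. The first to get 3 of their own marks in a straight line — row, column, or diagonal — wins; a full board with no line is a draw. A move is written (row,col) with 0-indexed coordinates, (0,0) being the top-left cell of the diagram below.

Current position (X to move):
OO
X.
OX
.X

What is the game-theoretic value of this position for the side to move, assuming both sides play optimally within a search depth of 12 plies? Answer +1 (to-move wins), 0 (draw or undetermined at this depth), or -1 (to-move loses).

value(OO/X./OX/.X, X) = +1

p1 X@[OO/X./OX/.X]: (1,1)[OO/XX/OX/.X]+1* (3,0)[OO/X./OX/XX]+0
p2 O@[OO/XX/OX/.X] terminal -1; root [OO/X./OX/.X] d12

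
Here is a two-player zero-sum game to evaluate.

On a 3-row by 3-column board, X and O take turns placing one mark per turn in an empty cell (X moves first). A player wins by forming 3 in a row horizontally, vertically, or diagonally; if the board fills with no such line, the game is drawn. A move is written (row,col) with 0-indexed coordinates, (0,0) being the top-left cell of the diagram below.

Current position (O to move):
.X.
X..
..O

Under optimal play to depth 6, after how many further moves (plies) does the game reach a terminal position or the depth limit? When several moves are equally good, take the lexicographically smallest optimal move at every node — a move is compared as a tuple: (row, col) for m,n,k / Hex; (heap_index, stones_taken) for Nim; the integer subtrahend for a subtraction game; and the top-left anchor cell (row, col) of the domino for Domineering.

ply 1, O at .X./X../..O | (0,0)=-1→OX./X../..O; (0,2)=+1→.XO/X../..O*; (1,1)=-1→.X./XO./..O; (1,2)=-1→.X./X.O/..O; (2,0)=+1→.X./X../O.O; (2,1)=-1→.X./X../.OO
ply 2, X at .XO/X../..O | (0,0)=-1→XXO/X../..O*; (1,1)=-1→.XO/XX./..O; (1,2)=-1→.XO/X.X/..O; (2,0)=-1→.XO/X../X.O; (2,1)=-1→.XO/X../.XO
ply 3, O at XXO/X../..O | (1,1)=-1→XXO/XO./..O; (1,2)=+1→XXO/X.O/..O*; (2,0)=+1→XXO/X../O.O; (2,1)=-1→XXO/X../.OO
ply 4: XXO/X.O/..O is terminal -1 (X); from .X./X../..O depth 6

PV length from [.X./X../..O]: 3 plies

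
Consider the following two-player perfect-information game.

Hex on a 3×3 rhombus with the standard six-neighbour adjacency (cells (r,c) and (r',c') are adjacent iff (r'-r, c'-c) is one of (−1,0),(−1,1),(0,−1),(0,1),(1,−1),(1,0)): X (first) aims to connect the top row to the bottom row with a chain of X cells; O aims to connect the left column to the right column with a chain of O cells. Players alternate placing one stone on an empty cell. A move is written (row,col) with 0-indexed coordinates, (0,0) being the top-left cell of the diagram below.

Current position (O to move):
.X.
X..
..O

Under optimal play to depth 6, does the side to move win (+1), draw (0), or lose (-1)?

value(.X./X../..O, O) = +1

ply 1, O at .X./X../..O | (0,0)=-1→OX./X../..O; (0,2)=-1→.XO/X../..O; (1,1)=-1→.X./XO./..O; (1,2)=-1→.X./X.O/..O; (2,0)=+1→.X./X../O.O*; (2,1)=-1→.X./X../.OO
ply 2, X at .X./X../O.O | (0,0)=-1→XX./X../O.O*; (0,2)=-1→.XX/X../O.O; (1,1)=-1→.X./XX./O.O; (1,2)=-1→.X./X.X/O.O; (2,1)=-1→.X./X../OXO
ply 3, O at XX./X../O.O | (0,2)=+1→XXO/X../O.O*; (1,1)=+1→XX./XO./O.O; (1,2)=+1→XX./X.O/O.O; (2,1)=+1→XX./X../OOO
ply 4, X at XXO/X../O.O | (1,1)=-1→XXO/XX./O.O*; (1,2)=-1→XXO/X.X/O.O; (2,1)=-1→XXO/X../OXO
ply 5, O at XXO/XX./O.O | (1,2)=-1→XXO/XXO/O.O; (2,1)=+1→XXO/XX./OOO*
ply 6: XXO/XX./OOO is terminal -1 (X); from .X./X../..O depth 6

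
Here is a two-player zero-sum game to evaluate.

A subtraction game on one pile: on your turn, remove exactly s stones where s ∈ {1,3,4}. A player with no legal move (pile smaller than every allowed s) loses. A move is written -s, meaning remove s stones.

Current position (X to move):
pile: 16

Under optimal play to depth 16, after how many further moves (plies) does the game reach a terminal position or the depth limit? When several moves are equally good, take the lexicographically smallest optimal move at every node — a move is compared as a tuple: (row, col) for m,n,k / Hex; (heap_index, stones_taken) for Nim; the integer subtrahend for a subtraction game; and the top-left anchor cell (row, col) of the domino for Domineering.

PV length from [16]: 10 plies

p1 X@[16]: -1[15]-1* -3[13]-1 -4[12]-1
p2 O@[15]: -1[14]+1* -3[12]-1 -4[11]-1
p3 X@[14]: -1[13]-1* -3[11]-1 -4[10]-1
p4 O@[13]: -1[12]-1 -3[10]-1 -4[9]+1*
p5 X@[9]: -1[8]-1* -3[6]-1 -4[5]-1
p6 O@[8]: -1[7]+1* -3[5]-1 -4[4]-1
p7 X@[7]: -1[6]-1* -3[4]-1 -4[3]-1
p8 O@[6]: -1[5]-1 -3[3]-1 -4[2]+1*
p9 X@[2]: -1[1]-1*
p10 O@[1]: -1[0]+1*
p11 X@[0] terminal -1; root [16] d16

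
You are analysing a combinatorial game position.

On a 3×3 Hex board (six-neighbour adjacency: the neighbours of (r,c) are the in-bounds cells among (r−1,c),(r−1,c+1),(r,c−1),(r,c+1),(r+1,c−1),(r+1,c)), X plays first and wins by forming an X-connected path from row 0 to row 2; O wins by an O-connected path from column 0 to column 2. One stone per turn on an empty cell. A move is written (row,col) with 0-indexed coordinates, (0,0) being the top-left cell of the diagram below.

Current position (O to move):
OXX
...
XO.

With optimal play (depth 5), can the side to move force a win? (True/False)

O winning at [OXX/.../XO.]: False

p1 O@[OXX/.../XO.]: (1,0)[OXX/O../XO.]-1* (1,1)[OXX/.O./XO.]-1 (1,2)[OXX/..O/XO.]-1 (2,2)[OXX/.../XOO]-1
p2 X@[OXX/O../XO.]: (1,1)[OXX/OX./XO.]+1* (1,2)[OXX/O.X/XO.]+1 (2,2)[OXX/O../XOX]+1
p3 O@[OXX/OX./XO.] terminal -1; root [OXX/.../XO.] d5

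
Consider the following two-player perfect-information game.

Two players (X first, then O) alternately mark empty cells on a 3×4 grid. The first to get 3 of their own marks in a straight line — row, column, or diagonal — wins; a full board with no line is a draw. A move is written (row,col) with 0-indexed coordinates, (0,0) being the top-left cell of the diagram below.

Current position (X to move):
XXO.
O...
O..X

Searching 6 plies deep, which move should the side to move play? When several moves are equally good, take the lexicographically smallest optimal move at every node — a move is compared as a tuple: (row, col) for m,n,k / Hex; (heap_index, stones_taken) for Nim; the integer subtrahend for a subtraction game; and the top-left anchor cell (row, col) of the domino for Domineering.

ply 1, X at XXO./O.../O..X | (0,3)=-1→XXOX/O.../O..X; (1,1)=+1→XXO./OX../O..X*; (1,2)=+1→XXO./O.X./O..X; (1,3)=-1→XXO./O..X/O..X; (2,1)=-1→XXO./O.../OX.X; (2,2)=-1→XXO./O.../O.XX
ply 2, O at XXO./OX../O..X | (0,3)=-1→XXOO/OX../O..X*; (1,2)=-1→XXO./OXO./O..X; (1,3)=-1→XXO./OX.O/O..X; (2,1)=-1→XXO./OX../OO.X; (2,2)=-1→XXO./OX../O.OX
ply 3, X at XXOO/OX../O..X | (1,2)=+1→XXOO/OXX./O..X*; (1,3)=+1→XXOO/OX.X/O..X; (2,1)=+1→XXOO/OX../OX.X; (2,2)=+1→XXOO/OX../O.XX
ply 4: XXOO/OXX./O..X is terminal -1 (O); from XXO./O.../O..X depth 6

X's best at [XXO./O.../O..X]: (1,1)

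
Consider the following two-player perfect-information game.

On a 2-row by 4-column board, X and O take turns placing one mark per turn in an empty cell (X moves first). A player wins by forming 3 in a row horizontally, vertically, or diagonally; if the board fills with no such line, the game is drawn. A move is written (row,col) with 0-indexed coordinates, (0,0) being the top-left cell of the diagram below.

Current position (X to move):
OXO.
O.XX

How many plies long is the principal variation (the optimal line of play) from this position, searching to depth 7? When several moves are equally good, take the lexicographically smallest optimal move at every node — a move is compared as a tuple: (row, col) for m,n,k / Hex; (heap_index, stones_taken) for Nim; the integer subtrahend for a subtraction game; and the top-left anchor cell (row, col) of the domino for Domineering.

[OXO./O.XX] X move#1: (0,3):+0/OXOX/O.XX, (1,1):+1/OXO./OXXX*
[OXO./OXXX] end (terminal -1, O#2); searched OXO./O.XX to 7

PV length from [OXO./O.XX]: 1 ply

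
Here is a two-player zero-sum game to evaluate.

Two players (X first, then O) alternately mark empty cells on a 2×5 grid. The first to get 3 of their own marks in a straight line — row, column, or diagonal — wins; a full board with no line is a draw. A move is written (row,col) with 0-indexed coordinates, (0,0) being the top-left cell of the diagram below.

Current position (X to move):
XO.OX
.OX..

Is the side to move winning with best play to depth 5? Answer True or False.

X winning at [XO.OX/.OX..]: False

[XO.OX/.OX..] X move#1: (0,2):+0/XOXOX/.OX..*, (1,0):-1/XO.OX/XOX.., (1,3):-1/XO.OX/.OXX., (1,4):-1/XO.OX/.OX.X
[XOXOX/.OX..] O move#2: (1,0):+0/XOXOX/OOX..*, (1,3):+0/XOXOX/.OXO., (1,4):+0/XOXOX/.OX.O
[XOXOX/OOX..] X move#3: (1,3):+0/XOXOX/OOXX.*, (1,4):+0/XOXOX/OOX.X
[XOXOX/OOXX.] O move#4: (1,4):+0/XOXOX/OOXXO*
[XOXOX/OOXXO] end (terminal +0, X#5); searched XO.OX/.OX.. to 5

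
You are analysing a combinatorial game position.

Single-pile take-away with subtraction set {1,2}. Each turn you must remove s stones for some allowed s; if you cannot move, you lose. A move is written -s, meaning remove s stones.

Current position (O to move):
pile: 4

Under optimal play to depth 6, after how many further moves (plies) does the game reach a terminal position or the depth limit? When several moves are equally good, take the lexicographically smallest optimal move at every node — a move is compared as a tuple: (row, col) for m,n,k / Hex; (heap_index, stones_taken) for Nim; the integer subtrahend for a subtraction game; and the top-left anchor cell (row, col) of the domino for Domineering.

[4] O move#1: -1:+1/3*, -2:-1/2
[3] X move#2: -1:-1/2*, -2:-1/1
[2] O move#3: -1:-1/1, -2:+1/0*
[0] end (terminal -1, X#4); searched 4 to 6

PV length from [4]: 3 plies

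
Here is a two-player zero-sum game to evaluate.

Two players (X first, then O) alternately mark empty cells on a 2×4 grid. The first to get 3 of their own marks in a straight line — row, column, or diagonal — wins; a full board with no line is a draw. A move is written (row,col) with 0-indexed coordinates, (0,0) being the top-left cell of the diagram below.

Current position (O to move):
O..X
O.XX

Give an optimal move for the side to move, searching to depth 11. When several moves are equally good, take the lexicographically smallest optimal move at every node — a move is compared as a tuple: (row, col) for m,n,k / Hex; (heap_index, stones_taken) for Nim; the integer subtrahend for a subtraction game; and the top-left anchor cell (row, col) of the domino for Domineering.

O's best at [O..X/O.XX]: (1,1)

p1 O@[O..X/O.XX]: (0,1)[OO.X/O.XX]-1 (0,2)[O.OX/O.XX]-1 (1,1)[O..X/OOXX]+0*
p2 X@[O..X/OOXX]: (0,1)[OX.X/OOXX]+0* (0,2)[O.XX/OOXX]+0
p3 O@[OX.X/OOXX]: (0,2)[OXOX/OOXX]+0*
p4 X@[OXOX/OOXX] terminal +0; root [O..X/O.XX] d11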